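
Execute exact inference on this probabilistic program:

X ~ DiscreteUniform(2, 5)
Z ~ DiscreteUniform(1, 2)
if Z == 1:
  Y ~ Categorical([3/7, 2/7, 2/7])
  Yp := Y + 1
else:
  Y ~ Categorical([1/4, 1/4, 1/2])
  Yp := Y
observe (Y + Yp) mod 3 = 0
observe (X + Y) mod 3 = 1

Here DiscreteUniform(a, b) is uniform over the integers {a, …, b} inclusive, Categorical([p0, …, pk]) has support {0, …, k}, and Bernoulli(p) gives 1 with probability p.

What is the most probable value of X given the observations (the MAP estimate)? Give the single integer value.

Enumerate traces; 2 have nonzero weight after conditioning:
  (X=3, Z=1, Y=1) weight 1/28
  (X=4, Z=2, Y=0) weight 1/32
Group by X:
  weight(X=3) = 1/28
  weight(X=4) = 1/32
Total weight = 1/28 + 1/32 = 15/224
P(X=3 | obs) = 1/28 / 15/224 = 8/15
P(X=4 | obs) = 1/32 / 15/224 = 7/15
argmax = 3

argmax_v P(X = v | obs) = 3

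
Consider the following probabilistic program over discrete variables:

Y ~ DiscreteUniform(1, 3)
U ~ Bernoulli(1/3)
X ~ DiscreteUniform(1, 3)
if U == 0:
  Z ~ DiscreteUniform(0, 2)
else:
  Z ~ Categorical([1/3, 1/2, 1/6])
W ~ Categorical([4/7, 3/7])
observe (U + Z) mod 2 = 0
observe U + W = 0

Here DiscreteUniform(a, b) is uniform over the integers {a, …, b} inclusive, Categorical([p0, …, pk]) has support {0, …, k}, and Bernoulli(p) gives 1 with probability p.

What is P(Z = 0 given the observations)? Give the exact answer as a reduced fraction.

P(Z = 0 | obs) = 1/2

Enumerate traces; 18 have nonzero weight after conditioning:
  (Y=1, U=0, X=1, Z=0, W=0) weight 8/567
  (Y=1, U=0, X=1, Z=2, W=0) weight 8/567
  (Y=1, U=0, X=2, Z=0, W=0) weight 8/567
  (Y=1, U=0, X=2, Z=2, W=0) weight 8/567
  (Y=1, U=0, X=3, Z=0, W=0) weight 8/567
  (Y=1, U=0, X=3, Z=2, W=0) weight 8/567
  (Y=2, U=0, X=1, Z=0, W=0) weight 8/567
  (Y=2, U=0, X=1, Z=2, W=0) weight 8/567
  … 10 more
Group by Z:
  weight(Z=0) = 8/63
  weight(Z=2) = 8/63
Total weight = 8/63 + 8/63 = 16/63
P(Z=0 | obs) = 8/63 / 16/63 = 1/2
P(Z=2 | obs) = 8/63 / 16/63 = 1/2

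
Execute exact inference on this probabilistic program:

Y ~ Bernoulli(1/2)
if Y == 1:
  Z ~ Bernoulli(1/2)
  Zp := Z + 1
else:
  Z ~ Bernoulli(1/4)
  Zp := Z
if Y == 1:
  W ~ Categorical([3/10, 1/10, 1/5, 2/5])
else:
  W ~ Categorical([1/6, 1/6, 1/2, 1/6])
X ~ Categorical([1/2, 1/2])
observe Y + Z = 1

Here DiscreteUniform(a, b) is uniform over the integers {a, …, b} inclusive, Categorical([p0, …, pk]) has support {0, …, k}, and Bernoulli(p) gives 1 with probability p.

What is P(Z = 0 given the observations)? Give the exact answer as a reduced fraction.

P(Z = 0 | obs) = 2/3

Enumerate traces; 16 have nonzero weight after conditioning:
  (Y=0, Z=1, W=0, X=0) weight 1/96
  (Y=0, Z=1, W=0, X=1) weight 1/96
  (Y=0, Z=1, W=1, X=0) weight 1/96
  (Y=0, Z=1, W=1, X=1) weight 1/96
  (Y=0, Z=1, W=2, X=0) weight 1/32
  (Y=0, Z=1, W=2, X=1) weight 1/32
  (Y=0, Z=1, W=3, X=0) weight 1/96
  (Y=0, Z=1, W=3, X=1) weight 1/96
  (Y=1, Z=0, W=0, X=0) weight 3/80
  … 7 more
Group by Z:
  weight(Z=0) = 1/4
  weight(Z=1) = 1/8
Total weight = 1/4 + 1/8 = 3/8
P(Z=0 | obs) = 1/4 / 3/8 = 2/3
P(Z=1 | obs) = 1/8 / 3/8 = 1/3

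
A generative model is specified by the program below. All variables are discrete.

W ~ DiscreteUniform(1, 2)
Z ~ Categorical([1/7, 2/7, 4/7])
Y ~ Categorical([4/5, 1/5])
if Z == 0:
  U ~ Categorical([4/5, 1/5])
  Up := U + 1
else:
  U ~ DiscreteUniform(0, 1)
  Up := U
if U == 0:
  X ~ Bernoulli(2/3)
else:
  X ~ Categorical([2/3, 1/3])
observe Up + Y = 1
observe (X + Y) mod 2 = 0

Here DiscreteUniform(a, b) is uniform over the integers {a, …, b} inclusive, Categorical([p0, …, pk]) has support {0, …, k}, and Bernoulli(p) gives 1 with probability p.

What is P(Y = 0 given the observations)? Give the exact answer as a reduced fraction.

Enumerate traces; 10 have nonzero weight after conditioning:
  (W=1, Z=0, Y=0, U=0, X=0) weight 8/525
  (W=1, Z=1, Y=0, U=1, X=0) weight 4/105
  (W=1, Z=1, Y=1, U=0, X=1) weight 1/105
  (W=1, Z=2, Y=0, U=1, X=0) weight 8/105
  (W=1, Z=2, Y=1, U=0, X=1) weight 2/105
  (W=2, Z=0, Y=0, U=0, X=0) weight 8/525
  (W=2, Z=1, Y=0, U=1, X=0) weight 4/105
  (W=2, Z=1, Y=1, U=0, X=1) weight 1/105
  … 2 more
Group by Y:
  weight(Y=0) = 136/525
  weight(Y=1) = 2/35
Total weight = 136/525 + 2/35 = 166/525
P(Y=0 | obs) = 136/525 / 166/525 = 68/83
P(Y=1 | obs) = 2/35 / 166/525 = 15/83

P(Y = 0 | obs) = 68/83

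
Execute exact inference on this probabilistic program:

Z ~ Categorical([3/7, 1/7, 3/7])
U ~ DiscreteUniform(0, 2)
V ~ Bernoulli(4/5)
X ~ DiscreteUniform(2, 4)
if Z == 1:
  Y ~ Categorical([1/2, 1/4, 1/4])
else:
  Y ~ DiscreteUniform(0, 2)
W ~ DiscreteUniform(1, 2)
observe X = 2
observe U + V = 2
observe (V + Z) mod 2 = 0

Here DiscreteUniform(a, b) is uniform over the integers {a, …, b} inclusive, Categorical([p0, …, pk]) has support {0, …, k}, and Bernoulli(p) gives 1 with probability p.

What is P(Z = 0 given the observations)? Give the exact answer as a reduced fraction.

P(Z = 0 | obs) = 3/10

Enumerate traces; 18 have nonzero weight after conditioning:
  (Z=0, U=2, V=0, X=2, Y=0, W=1) weight 1/630
  (Z=0, U=2, V=0, X=2, Y=0, W=2) weight 1/630
  (Z=0, U=2, V=0, X=2, Y=1, W=1) weight 1/630
  (Z=0, U=2, V=0, X=2, Y=1, W=2) weight 1/630
  (Z=0, U=2, V=0, X=2, Y=2, W=1) weight 1/630
  (Z=0, U=2, V=0, X=2, Y=2, W=2) weight 1/630
  (Z=1, U=1, V=1, X=2, Y=0, W=1) weight 1/315
  (Z=1, U=1, V=1, X=2, Y=0, W=2) weight 1/315
  (Z=2, U=2, V=0, X=2, Y=0, W=1) weight 1/630
  … 9 more
Group by Z:
  weight(Z=0) = 1/105
  weight(Z=1) = 4/315
  weight(Z=2) = 1/105
Total weight = 1/105 + 4/315 + 1/105 = 2/63
P(Z=0 | obs) = 1/105 / 2/63 = 3/10
P(Z=1 | obs) = 4/315 / 2/63 = 2/5
P(Z=2 | obs) = 1/105 / 2/63 = 3/10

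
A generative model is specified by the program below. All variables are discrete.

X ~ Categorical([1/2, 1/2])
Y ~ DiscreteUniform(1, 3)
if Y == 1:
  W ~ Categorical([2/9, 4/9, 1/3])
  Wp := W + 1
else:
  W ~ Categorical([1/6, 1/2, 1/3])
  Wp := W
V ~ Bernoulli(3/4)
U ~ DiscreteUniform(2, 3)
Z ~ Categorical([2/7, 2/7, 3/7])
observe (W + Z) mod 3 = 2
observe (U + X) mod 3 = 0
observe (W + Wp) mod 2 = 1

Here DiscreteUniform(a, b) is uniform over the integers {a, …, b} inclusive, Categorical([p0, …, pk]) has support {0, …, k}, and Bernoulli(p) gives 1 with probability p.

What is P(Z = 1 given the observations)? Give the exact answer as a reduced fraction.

Enumerate traces; 12 have nonzero weight after conditioning:
  (X=0, Y=1, W=0, V=0, U=3, Z=2) weight 1/504
  (X=0, Y=1, W=0, V=1, U=3, Z=2) weight 1/168
  (X=0, Y=1, W=1, V=0, U=3, Z=1) weight 1/378
  (X=0, Y=1, W=1, V=1, U=3, Z=1) weight 1/126
  (X=0, Y=1, W=2, V=0, U=3, Z=0) weight 1/504
  (X=0, Y=1, W=2, V=1, U=3, Z=0) weight 1/168
  (X=1, Y=1, W=0, V=0, U=2, Z=2) weight 1/504
  (X=1, Y=1, W=0, V=1, U=2, Z=2) weight 1/168
  … 4 more
Group by Z:
  weight(Z=0) = 1/63
  weight(Z=1) = 4/189
  weight(Z=2) = 1/63
Total weight = 1/63 + 4/189 + 1/63 = 10/189
P(Z=0 | obs) = 1/63 / 10/189 = 3/10
P(Z=1 | obs) = 4/189 / 10/189 = 2/5
P(Z=2 | obs) = 1/63 / 10/189 = 3/10

P(Z = 1 | obs) = 2/5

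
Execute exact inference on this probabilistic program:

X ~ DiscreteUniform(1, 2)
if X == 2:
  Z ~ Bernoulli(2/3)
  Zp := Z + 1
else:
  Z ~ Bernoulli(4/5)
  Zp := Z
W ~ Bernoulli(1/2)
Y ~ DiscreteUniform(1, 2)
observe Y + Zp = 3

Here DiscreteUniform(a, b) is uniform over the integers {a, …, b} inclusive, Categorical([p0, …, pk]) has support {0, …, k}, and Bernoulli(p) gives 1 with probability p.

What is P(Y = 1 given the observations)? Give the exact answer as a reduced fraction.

P(Y = 1 | obs) = 10/27

Enumerate traces; 6 have nonzero weight after conditioning:
  (X=1, Z=1, W=0, Y=2) weight 1/10
  (X=1, Z=1, W=1, Y=2) weight 1/10
  (X=2, Z=0, W=0, Y=2) weight 1/24
  (X=2, Z=0, W=1, Y=2) weight 1/24
  (X=2, Z=1, W=0, Y=1) weight 1/12
  (X=2, Z=1, W=1, Y=1) weight 1/12
Group by Y:
  weight(Y=1) = 1/6
  weight(Y=2) = 17/60
Total weight = 1/6 + 17/60 = 9/20
P(Y=1 | obs) = 1/6 / 9/20 = 10/27
P(Y=2 | obs) = 17/60 / 9/20 = 17/27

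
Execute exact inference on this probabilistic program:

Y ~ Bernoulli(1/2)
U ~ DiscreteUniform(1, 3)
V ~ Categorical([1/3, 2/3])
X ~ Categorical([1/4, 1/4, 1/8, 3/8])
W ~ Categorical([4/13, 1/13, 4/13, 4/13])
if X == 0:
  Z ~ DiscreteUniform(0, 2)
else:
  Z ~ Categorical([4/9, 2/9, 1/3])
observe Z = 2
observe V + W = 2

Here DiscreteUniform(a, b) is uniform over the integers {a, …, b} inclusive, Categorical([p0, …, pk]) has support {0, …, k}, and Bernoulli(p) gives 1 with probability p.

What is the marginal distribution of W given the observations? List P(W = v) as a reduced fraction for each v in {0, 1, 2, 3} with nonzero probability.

Enumerate traces; 48 have nonzero weight after conditioning:
  (Y=0, U=1, V=0, X=0, W=2, Z=2) weight 1/702
  (Y=0, U=1, V=0, X=1, W=2, Z=2) weight 1/702
  (Y=0, U=1, V=0, X=2, W=2, Z=2) weight 1/1404
  (Y=0, U=1, V=0, X=3, W=2, Z=2) weight 1/468
  (Y=0, U=1, V=1, X=0, W=1, Z=2) weight 1/1404
  (Y=0, U=1, V=1, X=1, W=1, Z=2) weight 1/1404
  (Y=0, U=1, V=1, X=2, W=1, Z=2) weight 1/2808
  (Y=0, U=1, V=1, X=3, W=1, Z=2) weight 1/936
  … 40 more
Group by W:
  weight(W=1) = 2/117
  weight(W=2) = 4/117
Total weight = 2/117 + 4/117 = 2/39
P(W=1 | obs) = 2/117 / 2/39 = 1/3
P(W=2 | obs) = 4/117 / 2/39 = 2/3

P(W=1) = 1/3, P(W=2) = 2/3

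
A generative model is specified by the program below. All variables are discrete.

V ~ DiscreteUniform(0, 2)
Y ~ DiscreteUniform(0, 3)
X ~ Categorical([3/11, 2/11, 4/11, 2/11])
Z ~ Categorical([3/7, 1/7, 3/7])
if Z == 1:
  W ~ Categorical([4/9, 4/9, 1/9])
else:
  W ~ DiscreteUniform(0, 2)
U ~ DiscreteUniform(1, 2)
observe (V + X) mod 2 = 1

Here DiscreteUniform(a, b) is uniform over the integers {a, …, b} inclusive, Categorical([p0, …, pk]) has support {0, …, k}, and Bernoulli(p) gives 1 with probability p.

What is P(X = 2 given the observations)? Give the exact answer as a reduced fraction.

P(X = 2 | obs) = 4/15

Enumerate traces; 432 have nonzero weight after conditioning:
  (V=0, Y=0, X=1, Z=0, W=0, U=1) weight 1/924
  (V=0, Y=0, X=1, Z=0, W=0, U=2) weight 1/924
  (V=0, Y=0, X=1, Z=0, W=1, U=1) weight 1/924
  (V=0, Y=0, X=1, Z=0, W=1, U=2) weight 1/924
  (V=0, Y=0, X=1, Z=0, W=2, U=1) weight 1/924
  (V=0, Y=0, X=1, Z=0, W=2, U=2) weight 1/924
  (V=0, Y=0, X=1, Z=1, W=0, U=1) weight 1/2079
  (V=0, Y=0, X=1, Z=1, W=0, U=2) weight 1/2079
  (V=0, Y=0, X=3, Z=0, W=0, U=1) weight 1/924
  (V=1, Y=0, X=0, Z=0, W=0, U=1) weight 1/616
  … 422 more
Group by X:
  weight(X=0) = 1/11
  weight(X=1) = 4/33
  weight(X=2) = 4/33
  weight(X=3) = 4/33
Total weight = 1/11 + 4/33 + 4/33 + 4/33 = 5/11
P(X=0 | obs) = 1/11 / 5/11 = 1/5
P(X=1 | obs) = 4/33 / 5/11 = 4/15
P(X=2 | obs) = 4/33 / 5/11 = 4/15
P(X=3 | obs) = 4/33 / 5/11 = 4/15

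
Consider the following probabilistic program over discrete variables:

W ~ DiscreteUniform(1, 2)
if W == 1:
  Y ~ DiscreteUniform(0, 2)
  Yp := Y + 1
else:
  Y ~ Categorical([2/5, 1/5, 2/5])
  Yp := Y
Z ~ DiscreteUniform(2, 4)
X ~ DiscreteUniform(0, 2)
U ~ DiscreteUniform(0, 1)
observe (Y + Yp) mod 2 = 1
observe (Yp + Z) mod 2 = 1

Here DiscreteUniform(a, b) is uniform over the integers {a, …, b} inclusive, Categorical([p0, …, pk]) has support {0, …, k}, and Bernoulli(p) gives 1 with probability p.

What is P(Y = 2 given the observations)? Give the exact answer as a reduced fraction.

Enumerate traces; 30 have nonzero weight after conditioning:
  (W=1, Y=0, Z=2, X=0, U=0) weight 1/108
  (W=1, Y=0, Z=2, X=0, U=1) weight 1/108
  (W=1, Y=0, Z=2, X=1, U=0) weight 1/108
  (W=1, Y=0, Z=2, X=1, U=1) weight 1/108
  (W=1, Y=0, Z=2, X=2, U=0) weight 1/108
  (W=1, Y=0, Z=2, X=2, U=1) weight 1/108
  (W=1, Y=0, Z=4, X=0, U=0) weight 1/108
  (W=1, Y=0, Z=4, X=0, U=1) weight 1/108
  (W=1, Y=1, Z=3, X=0, U=0) weight 1/108
  (W=1, Y=2, Z=2, X=0, U=0) weight 1/108
  … 20 more
Group by Y:
  weight(Y=0) = 1/9
  weight(Y=1) = 1/18
  weight(Y=2) = 1/9
Total weight = 1/9 + 1/18 + 1/9 = 5/18
P(Y=0 | obs) = 1/9 / 5/18 = 2/5
P(Y=1 | obs) = 1/18 / 5/18 = 1/5
P(Y=2 | obs) = 1/9 / 5/18 = 2/5

P(Y = 2 | obs) = 2/5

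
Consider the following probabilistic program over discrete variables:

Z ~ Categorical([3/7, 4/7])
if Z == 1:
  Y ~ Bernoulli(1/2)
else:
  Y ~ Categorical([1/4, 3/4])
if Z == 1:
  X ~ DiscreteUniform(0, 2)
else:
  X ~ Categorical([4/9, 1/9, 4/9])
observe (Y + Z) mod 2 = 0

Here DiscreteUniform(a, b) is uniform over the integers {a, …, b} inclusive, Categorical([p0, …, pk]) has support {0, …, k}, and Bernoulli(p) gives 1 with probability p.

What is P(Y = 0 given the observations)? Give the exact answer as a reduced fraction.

P(Y = 0 | obs) = 3/11

Enumerate traces; 6 have nonzero weight after conditioning:
  (Z=0, Y=0, X=0) weight 1/21
  (Z=0, Y=0, X=1) weight 1/84
  (Z=0, Y=0, X=2) weight 1/21
  (Z=1, Y=1, X=0) weight 2/21
  (Z=1, Y=1, X=1) weight 2/21
  (Z=1, Y=1, X=2) weight 2/21
Group by Y:
  weight(Y=0) = 3/28
  weight(Y=1) = 2/7
Total weight = 3/28 + 2/7 = 11/28
P(Y=0 | obs) = 3/28 / 11/28 = 3/11
P(Y=1 | obs) = 2/7 / 11/28 = 8/11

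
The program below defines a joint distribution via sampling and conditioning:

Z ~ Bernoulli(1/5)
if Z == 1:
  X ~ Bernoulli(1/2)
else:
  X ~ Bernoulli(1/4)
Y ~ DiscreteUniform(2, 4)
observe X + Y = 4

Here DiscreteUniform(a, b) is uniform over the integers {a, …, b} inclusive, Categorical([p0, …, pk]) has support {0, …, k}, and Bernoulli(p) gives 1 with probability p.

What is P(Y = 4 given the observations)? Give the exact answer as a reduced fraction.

Enumerate traces; 4 have nonzero weight after conditioning:
  (Z=0, X=0, Y=4) weight 1/5
  (Z=0, X=1, Y=3) weight 1/15
  (Z=1, X=0, Y=4) weight 1/30
  (Z=1, X=1, Y=3) weight 1/30
Group by Y:
  weight(Y=3) = 1/10
  weight(Y=4) = 7/30
Total weight = 1/10 + 7/30 = 1/3
P(Y=3 | obs) = 1/10 / 1/3 = 3/10
P(Y=4 | obs) = 7/30 / 1/3 = 7/10

P(Y = 4 | obs) = 7/10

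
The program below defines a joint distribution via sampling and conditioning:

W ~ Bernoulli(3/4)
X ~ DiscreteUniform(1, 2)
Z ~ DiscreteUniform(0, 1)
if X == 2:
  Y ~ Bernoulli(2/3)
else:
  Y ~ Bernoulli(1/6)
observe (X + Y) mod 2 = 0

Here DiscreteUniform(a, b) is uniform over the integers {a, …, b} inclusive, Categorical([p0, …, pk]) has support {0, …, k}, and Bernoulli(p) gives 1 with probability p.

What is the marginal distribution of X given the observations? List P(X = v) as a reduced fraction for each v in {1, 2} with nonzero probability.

P(X=1) = 1/3, P(X=2) = 2/3

Enumerate traces; 8 have nonzero weight after conditioning:
  (W=0, X=1, Z=0, Y=1) weight 1/96
  (W=0, X=1, Z=1, Y=1) weight 1/96
  (W=0, X=2, Z=0, Y=0) weight 1/48
  (W=0, X=2, Z=1, Y=0) weight 1/48
  (W=1, X=1, Z=0, Y=1) weight 1/32
  (W=1, X=1, Z=1, Y=1) weight 1/32
  (W=1, X=2, Z=0, Y=0) weight 1/16
  (W=1, X=2, Z=1, Y=0) weight 1/16
Group by X:
  weight(X=1) = 1/12
  weight(X=2) = 1/6
Total weight = 1/12 + 1/6 = 1/4
P(X=1 | obs) = 1/12 / 1/4 = 1/3
P(X=2 | obs) = 1/6 / 1/4 = 2/3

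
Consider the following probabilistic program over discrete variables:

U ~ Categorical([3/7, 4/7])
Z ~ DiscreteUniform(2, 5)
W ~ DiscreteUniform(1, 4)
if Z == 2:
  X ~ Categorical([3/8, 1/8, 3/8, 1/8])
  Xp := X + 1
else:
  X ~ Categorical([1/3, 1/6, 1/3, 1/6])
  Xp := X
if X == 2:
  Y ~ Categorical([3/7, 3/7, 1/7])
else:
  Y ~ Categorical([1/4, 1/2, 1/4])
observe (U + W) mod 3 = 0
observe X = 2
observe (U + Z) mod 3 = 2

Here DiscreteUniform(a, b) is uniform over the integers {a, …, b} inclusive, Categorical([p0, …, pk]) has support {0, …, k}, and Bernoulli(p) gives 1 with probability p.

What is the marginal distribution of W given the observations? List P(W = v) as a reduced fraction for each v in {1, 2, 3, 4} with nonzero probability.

Enumerate traces; 9 have nonzero weight after conditioning:
  (U=0, Z=2, W=3, X=2, Y=0) weight 27/6272
  (U=0, Z=2, W=3, X=2, Y=1) weight 27/6272
  (U=0, Z=2, W=3, X=2, Y=2) weight 9/6272
  (U=0, Z=5, W=3, X=2, Y=0) weight 3/784
  (U=0, Z=5, W=3, X=2, Y=1) weight 3/784
  (U=0, Z=5, W=3, X=2, Y=2) weight 1/784
  (U=1, Z=4, W=2, X=2, Y=0) weight 1/196
  (U=1, Z=4, W=2, X=2, Y=1) weight 1/196
  … 1 more
Group by W:
  weight(W=2) = 1/84
  weight(W=3) = 17/896
Total weight = 1/84 + 17/896 = 83/2688
P(W=2 | obs) = 1/84 / 83/2688 = 32/83
P(W=3 | obs) = 17/896 / 83/2688 = 51/83

P(W=2) = 32/83, P(W=3) = 51/83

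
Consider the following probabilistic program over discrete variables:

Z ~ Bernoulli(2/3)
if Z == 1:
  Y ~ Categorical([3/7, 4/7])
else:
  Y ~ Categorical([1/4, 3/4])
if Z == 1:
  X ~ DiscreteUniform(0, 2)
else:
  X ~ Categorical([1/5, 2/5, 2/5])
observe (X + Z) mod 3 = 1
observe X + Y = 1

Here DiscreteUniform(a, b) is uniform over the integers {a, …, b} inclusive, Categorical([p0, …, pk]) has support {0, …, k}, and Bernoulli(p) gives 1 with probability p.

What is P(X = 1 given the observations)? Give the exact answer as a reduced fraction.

Enumerate traces; 2 have nonzero weight after conditioning:
  (Z=0, Y=0, X=1) weight 1/30
  (Z=1, Y=1, X=0) weight 8/63
Group by X:
  weight(X=0) = 8/63
  weight(X=1) = 1/30
Total weight = 8/63 + 1/30 = 101/630
P(X=0 | obs) = 8/63 / 101/630 = 80/101
P(X=1 | obs) = 1/30 / 101/630 = 21/101

P(X = 1 | obs) = 21/101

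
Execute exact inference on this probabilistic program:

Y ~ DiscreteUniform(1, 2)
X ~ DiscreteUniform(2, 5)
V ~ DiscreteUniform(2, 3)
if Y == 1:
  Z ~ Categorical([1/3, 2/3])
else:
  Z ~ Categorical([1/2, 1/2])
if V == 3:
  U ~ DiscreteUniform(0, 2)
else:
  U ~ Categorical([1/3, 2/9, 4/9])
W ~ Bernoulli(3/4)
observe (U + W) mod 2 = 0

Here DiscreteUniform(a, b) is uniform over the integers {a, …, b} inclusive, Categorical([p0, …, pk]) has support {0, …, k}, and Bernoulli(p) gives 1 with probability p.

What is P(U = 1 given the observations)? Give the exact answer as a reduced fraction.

P(U = 1 | obs) = 15/28

Enumerate traces; 96 have nonzero weight after conditioning:
  (Y=1, X=2, V=2, Z=0, U=0, W=0) weight 1/576
  (Y=1, X=2, V=2, Z=0, U=1, W=1) weight 1/288
  (Y=1, X=2, V=2, Z=0, U=2, W=0) weight 1/432
  (Y=1, X=2, V=2, Z=1, U=0, W=0) weight 1/288
  (Y=1, X=2, V=2, Z=1, U=1, W=1) weight 1/144
  (Y=1, X=2, V=2, Z=1, U=2, W=0) weight 1/216
  (Y=1, X=2, V=3, Z=0, U=0, W=0) weight 1/576
  (Y=1, X=2, V=3, Z=0, U=1, W=1) weight 1/192
  … 88 more
Group by U:
  weight(U=0) = 1/12
  weight(U=1) = 5/24
  weight(U=2) = 7/72
Total weight = 1/12 + 5/24 + 7/72 = 7/18
P(U=0 | obs) = 1/12 / 7/18 = 3/14
P(U=1 | obs) = 5/24 / 7/18 = 15/28
P(U=2 | obs) = 7/72 / 7/18 = 1/4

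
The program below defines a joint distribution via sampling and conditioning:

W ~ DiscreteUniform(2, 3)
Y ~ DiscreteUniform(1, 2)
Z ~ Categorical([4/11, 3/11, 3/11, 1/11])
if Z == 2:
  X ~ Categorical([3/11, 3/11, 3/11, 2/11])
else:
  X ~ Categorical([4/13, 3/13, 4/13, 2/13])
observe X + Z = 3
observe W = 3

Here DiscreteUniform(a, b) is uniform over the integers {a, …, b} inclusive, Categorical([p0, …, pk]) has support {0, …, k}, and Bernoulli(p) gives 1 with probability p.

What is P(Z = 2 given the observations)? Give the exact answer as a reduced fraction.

Enumerate traces; 8 have nonzero weight after conditioning:
  (W=3, Y=1, Z=0, X=3) weight 2/143
  (W=3, Y=1, Z=1, X=2) weight 3/143
  (W=3, Y=1, Z=2, X=1) weight 9/484
  (W=3, Y=1, Z=3, X=0) weight 1/143
  (W=3, Y=2, Z=0, X=3) weight 2/143
  (W=3, Y=2, Z=1, X=2) weight 3/143
  (W=3, Y=2, Z=2, X=1) weight 9/484
  (W=3, Y=2, Z=3, X=0) weight 1/143
Group by Z:
  weight(Z=0) = 4/143
  weight(Z=1) = 6/143
  weight(Z=2) = 9/242
  weight(Z=3) = 2/143
Total weight = 4/143 + 6/143 + 9/242 + 2/143 = 381/3146
P(Z=0 | obs) = 4/143 / 381/3146 = 88/381
P(Z=1 | obs) = 6/143 / 381/3146 = 44/127
P(Z=2 | obs) = 9/242 / 381/3146 = 39/127
P(Z=3 | obs) = 2/143 / 381/3146 = 44/381

P(Z = 2 | obs) = 39/127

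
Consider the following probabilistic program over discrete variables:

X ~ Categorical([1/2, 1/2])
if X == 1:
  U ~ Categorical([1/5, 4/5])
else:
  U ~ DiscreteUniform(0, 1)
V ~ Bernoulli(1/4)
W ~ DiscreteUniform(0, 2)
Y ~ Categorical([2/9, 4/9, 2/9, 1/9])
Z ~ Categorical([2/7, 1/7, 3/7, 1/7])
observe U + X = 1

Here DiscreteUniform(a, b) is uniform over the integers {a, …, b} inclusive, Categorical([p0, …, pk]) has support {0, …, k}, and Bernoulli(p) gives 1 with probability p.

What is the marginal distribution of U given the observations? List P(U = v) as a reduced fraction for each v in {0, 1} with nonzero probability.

Enumerate traces; 192 have nonzero weight after conditioning:
  (X=0, U=1, V=0, W=0, Y=0, Z=0) weight 1/252
  (X=0, U=1, V=0, W=0, Y=0, Z=1) weight 1/504
  (X=0, U=1, V=0, W=0, Y=0, Z=2) weight 1/168
  (X=0, U=1, V=0, W=0, Y=0, Z=3) weight 1/504
  (X=0, U=1, V=0, W=0, Y=1, Z=0) weight 1/126
  (X=0, U=1, V=0, W=0, Y=1, Z=1) weight 1/252
  (X=0, U=1, V=0, W=0, Y=1, Z=2) weight 1/84
  (X=0, U=1, V=0, W=0, Y=1, Z=3) weight 1/252
  (X=1, U=0, V=0, W=0, Y=0, Z=0) weight 1/630
  … 183 more
Group by U:
  weight(U=0) = 1/10
  weight(U=1) = 1/4
Total weight = 1/10 + 1/4 = 7/20
P(U=0 | obs) = 1/10 / 7/20 = 2/7
P(U=1 | obs) = 1/4 / 7/20 = 5/7

P(U=0) = 2/7, P(U=1) = 5/7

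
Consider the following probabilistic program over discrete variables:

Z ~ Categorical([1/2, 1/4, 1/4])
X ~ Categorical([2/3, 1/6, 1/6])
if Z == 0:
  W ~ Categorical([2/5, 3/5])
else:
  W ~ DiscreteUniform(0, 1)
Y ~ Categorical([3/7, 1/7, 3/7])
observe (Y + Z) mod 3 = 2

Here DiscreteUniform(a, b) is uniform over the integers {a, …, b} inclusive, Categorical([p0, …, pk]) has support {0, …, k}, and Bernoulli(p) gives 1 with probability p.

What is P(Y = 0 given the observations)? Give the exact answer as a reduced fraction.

Enumerate traces; 18 have nonzero weight after conditioning:
  (Z=0, X=0, W=0, Y=2) weight 2/35
  (Z=0, X=0, W=1, Y=2) weight 3/35
  (Z=0, X=1, W=0, Y=2) weight 1/70
  (Z=0, X=1, W=1, Y=2) weight 3/140
  (Z=0, X=2, W=0, Y=2) weight 1/70
  (Z=0, X=2, W=1, Y=2) weight 3/140
  (Z=1, X=0, W=0, Y=1) weight 1/84
  (Z=1, X=0, W=1, Y=1) weight 1/84
  (Z=2, X=0, W=0, Y=0) weight 1/28
  … 9 more
Group by Y:
  weight(Y=0) = 3/28
  weight(Y=1) = 1/28
  weight(Y=2) = 3/14
Total weight = 3/28 + 1/28 + 3/14 = 5/14
P(Y=0 | obs) = 3/28 / 5/14 = 3/10
P(Y=1 | obs) = 1/28 / 5/14 = 1/10
P(Y=2 | obs) = 3/14 / 5/14 = 3/5

P(Y = 0 | obs) = 3/10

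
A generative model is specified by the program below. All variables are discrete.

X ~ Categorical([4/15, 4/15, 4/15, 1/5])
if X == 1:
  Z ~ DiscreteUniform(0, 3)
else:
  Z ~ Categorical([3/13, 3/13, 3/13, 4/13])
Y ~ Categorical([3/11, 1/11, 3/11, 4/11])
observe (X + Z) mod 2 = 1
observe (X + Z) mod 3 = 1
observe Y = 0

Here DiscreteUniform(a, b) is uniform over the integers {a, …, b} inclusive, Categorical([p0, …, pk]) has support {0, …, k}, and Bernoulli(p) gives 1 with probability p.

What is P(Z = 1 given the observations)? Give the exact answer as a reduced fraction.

P(Z = 1 | obs) = 12/25

Enumerate traces; 2 have nonzero weight after conditioning:
  (X=0, Z=1, Y=0) weight 12/715
  (X=1, Z=0, Y=0) weight 1/55
Group by Z:
  weight(Z=0) = 1/55
  weight(Z=1) = 12/715
Total weight = 1/55 + 12/715 = 5/143
P(Z=0 | obs) = 1/55 / 5/143 = 13/25
P(Z=1 | obs) = 12/715 / 5/143 = 12/25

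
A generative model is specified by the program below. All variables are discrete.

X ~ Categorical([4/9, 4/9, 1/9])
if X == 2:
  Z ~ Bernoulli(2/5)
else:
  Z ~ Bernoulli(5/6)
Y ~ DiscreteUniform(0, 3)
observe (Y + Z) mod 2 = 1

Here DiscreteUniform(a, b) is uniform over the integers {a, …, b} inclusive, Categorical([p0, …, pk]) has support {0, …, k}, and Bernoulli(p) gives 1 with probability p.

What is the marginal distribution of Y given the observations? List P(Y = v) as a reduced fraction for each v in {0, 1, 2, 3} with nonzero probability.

P(Y=0) = 53/135, P(Y=1) = 29/270, P(Y=2) = 53/135, P(Y=3) = 29/270

Enumerate traces; 12 have nonzero weight after conditioning:
  (X=0, Z=0, Y=1) weight 1/54
  (X=0, Z=0, Y=3) weight 1/54
  (X=0, Z=1, Y=0) weight 5/54
  (X=0, Z=1, Y=2) weight 5/54
  (X=1, Z=0, Y=1) weight 1/54
  (X=1, Z=0, Y=3) weight 1/54
  (X=1, Z=1, Y=0) weight 5/54
  (X=1, Z=1, Y=2) weight 5/54
  … 4 more
Group by Y:
  weight(Y=0) = 53/270
  weight(Y=1) = 29/540
  weight(Y=2) = 53/270
  weight(Y=3) = 29/540
Total weight = 53/270 + 29/540 + 53/270 + 29/540 = 1/2
P(Y=0 | obs) = 53/270 / 1/2 = 53/135
P(Y=1 | obs) = 29/540 / 1/2 = 29/270
P(Y=2 | obs) = 53/270 / 1/2 = 53/135
P(Y=3 | obs) = 29/540 / 1/2 = 29/270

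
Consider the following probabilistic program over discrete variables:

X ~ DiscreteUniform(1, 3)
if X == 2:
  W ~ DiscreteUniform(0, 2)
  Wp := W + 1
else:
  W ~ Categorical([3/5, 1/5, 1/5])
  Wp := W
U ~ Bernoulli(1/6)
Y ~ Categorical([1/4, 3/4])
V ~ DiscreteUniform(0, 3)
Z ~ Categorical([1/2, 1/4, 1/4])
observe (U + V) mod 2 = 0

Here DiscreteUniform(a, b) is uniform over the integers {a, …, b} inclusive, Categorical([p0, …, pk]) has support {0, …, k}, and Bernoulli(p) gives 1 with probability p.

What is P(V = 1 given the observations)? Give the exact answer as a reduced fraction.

Enumerate traces; 216 have nonzero weight after conditioning:
  (X=1, W=0, U=0, Y=0, V=0, Z=0) weight 1/192
  (X=1, W=0, U=0, Y=0, V=0, Z=1) weight 1/384
  (X=1, W=0, U=0, Y=0, V=0, Z=2) weight 1/384
  (X=1, W=0, U=0, Y=0, V=2, Z=0) weight 1/192
  (X=1, W=0, U=0, Y=0, V=2, Z=1) weight 1/384
  (X=1, W=0, U=0, Y=0, V=2, Z=2) weight 1/384
  (X=1, W=0, U=0, Y=1, V=0, Z=0) weight 1/64
  (X=1, W=0, U=0, Y=1, V=0, Z=1) weight 1/128
  (X=1, W=0, U=1, Y=0, V=1, Z=0) weight 1/960
  (X=1, W=0, U=1, Y=0, V=3, Z=0) weight 1/960
  … 206 more
Group by V:
  weight(V=0) = 5/24
  weight(V=1) = 1/24
  weight(V=2) = 5/24
  weight(V=3) = 1/24
Total weight = 5/24 + 1/24 + 5/24 + 1/24 = 1/2
P(V=0 | obs) = 5/24 / 1/2 = 5/12
P(V=1 | obs) = 1/24 / 1/2 = 1/12
P(V=2 | obs) = 5/24 / 1/2 = 5/12
P(V=3 | obs) = 1/24 / 1/2 = 1/12

P(V = 1 | obs) = 1/12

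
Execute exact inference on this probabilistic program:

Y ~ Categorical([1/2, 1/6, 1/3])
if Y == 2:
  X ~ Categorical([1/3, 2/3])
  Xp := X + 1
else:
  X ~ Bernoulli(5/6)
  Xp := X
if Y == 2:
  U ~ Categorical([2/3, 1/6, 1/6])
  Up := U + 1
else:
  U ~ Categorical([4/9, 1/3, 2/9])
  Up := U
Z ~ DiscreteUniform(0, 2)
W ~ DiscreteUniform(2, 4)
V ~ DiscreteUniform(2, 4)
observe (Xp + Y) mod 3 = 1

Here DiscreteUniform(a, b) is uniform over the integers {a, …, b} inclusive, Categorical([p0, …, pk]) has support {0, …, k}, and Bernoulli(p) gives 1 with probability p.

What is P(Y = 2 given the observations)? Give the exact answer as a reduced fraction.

P(Y = 2 | obs) = 1/3

Enumerate traces; 243 have nonzero weight after conditioning:
  (Y=0, X=1, U=0, Z=0, W=2, V=2) weight 5/729
  (Y=0, X=1, U=0, Z=0, W=2, V=3) weight 5/729
  (Y=0, X=1, U=0, Z=0, W=2, V=4) weight 5/729
  (Y=0, X=1, U=0, Z=0, W=3, V=2) weight 5/729
  (Y=0, X=1, U=0, Z=0, W=3, V=3) weight 5/729
  (Y=0, X=1, U=0, Z=0, W=3, V=4) weight 5/729
  (Y=0, X=1, U=0, Z=0, W=4, V=2) weight 5/729
  (Y=0, X=1, U=0, Z=0, W=4, V=3) weight 5/729
  (Y=1, X=0, U=0, Z=0, W=2, V=2) weight 1/2187
  (Y=2, X=1, U=0, Z=0, W=2, V=2) weight 4/729
  … 233 more
Group by Y:
  weight(Y=0) = 5/12
  weight(Y=1) = 1/36
  weight(Y=2) = 2/9
Total weight = 5/12 + 1/36 + 2/9 = 2/3
P(Y=0 | obs) = 5/12 / 2/3 = 5/8
P(Y=1 | obs) = 1/36 / 2/3 = 1/24
P(Y=2 | obs) = 2/9 / 2/3 = 1/3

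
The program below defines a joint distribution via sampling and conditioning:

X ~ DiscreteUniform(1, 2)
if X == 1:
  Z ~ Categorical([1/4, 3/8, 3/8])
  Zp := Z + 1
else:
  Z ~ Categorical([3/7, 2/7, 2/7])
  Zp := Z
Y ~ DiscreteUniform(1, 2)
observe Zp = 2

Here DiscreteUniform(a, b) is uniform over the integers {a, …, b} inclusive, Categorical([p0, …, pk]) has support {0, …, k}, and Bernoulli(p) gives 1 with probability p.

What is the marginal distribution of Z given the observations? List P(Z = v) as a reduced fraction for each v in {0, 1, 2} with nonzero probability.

Enumerate traces; 4 have nonzero weight after conditioning:
  (X=1, Z=1, Y=1) weight 3/32
  (X=1, Z=1, Y=2) weight 3/32
  (X=2, Z=2, Y=1) weight 1/14
  (X=2, Z=2, Y=2) weight 1/14
Group by Z:
  weight(Z=1) = 3/16
  weight(Z=2) = 1/7
Total weight = 3/16 + 1/7 = 37/112
P(Z=1 | obs) = 3/16 / 37/112 = 21/37
P(Z=2 | obs) = 1/7 / 37/112 = 16/37

P(Z=1) = 21/37, P(Z=2) = 16/37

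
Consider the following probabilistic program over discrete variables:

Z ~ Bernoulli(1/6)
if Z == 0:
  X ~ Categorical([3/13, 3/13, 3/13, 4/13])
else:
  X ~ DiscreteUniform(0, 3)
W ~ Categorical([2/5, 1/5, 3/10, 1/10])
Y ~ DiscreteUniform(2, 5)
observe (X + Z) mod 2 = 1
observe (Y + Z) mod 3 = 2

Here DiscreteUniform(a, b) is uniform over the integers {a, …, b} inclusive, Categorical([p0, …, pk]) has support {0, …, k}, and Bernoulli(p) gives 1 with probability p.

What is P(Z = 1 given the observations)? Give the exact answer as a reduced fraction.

Enumerate traces; 24 have nonzero weight after conditioning:
  (Z=0, X=1, W=0, Y=2) weight 1/52
  (Z=0, X=1, W=0, Y=5) weight 1/52
  (Z=0, X=1, W=1, Y=2) weight 1/104
  (Z=0, X=1, W=1, Y=5) weight 1/104
  (Z=0, X=1, W=2, Y=2) weight 3/208
  (Z=0, X=1, W=2, Y=5) weight 3/208
  (Z=0, X=1, W=3, Y=2) weight 1/208
  (Z=0, X=1, W=3, Y=5) weight 1/208
  (Z=1, X=0, W=0, Y=4) weight 1/240
  … 15 more
Group by Z:
  weight(Z=0) = 35/156
  weight(Z=1) = 1/48
Total weight = 35/156 + 1/48 = 51/208
P(Z=0 | obs) = 35/156 / 51/208 = 140/153
P(Z=1 | obs) = 1/48 / 51/208 = 13/153

P(Z = 1 | obs) = 13/153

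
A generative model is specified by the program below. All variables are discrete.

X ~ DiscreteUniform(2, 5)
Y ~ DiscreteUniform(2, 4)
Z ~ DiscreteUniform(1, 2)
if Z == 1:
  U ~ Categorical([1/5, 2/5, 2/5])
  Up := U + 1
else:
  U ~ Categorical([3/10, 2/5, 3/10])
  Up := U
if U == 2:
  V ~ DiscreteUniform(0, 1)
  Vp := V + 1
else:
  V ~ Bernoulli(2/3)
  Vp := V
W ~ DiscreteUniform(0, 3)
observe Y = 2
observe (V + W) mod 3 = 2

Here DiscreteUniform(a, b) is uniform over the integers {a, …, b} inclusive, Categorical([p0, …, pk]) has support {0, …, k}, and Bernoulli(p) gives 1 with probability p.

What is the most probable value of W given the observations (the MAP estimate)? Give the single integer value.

Enumerate traces; 48 have nonzero weight after conditioning:
  (X=2, Y=2, Z=1, U=0, V=0, W=2) weight 1/1440
  (X=2, Y=2, Z=1, U=0, V=1, W=1) weight 1/720
  (X=2, Y=2, Z=1, U=1, V=0, W=2) weight 1/720
  (X=2, Y=2, Z=1, U=1, V=1, W=1) weight 1/360
  (X=2, Y=2, Z=1, U=2, V=0, W=2) weight 1/480
  (X=2, Y=2, Z=1, U=2, V=1, W=1) weight 1/480
  (X=2, Y=2, Z=2, U=0, V=0, W=2) weight 1/960
  (X=2, Y=2, Z=2, U=0, V=1, W=1) weight 1/480
  … 40 more
Group by W:
  weight(W=1) = 73/1440
  weight(W=2) = 47/1440
Total weight = 73/1440 + 47/1440 = 1/12
P(W=1 | obs) = 73/1440 / 1/12 = 73/120
P(W=2 | obs) = 47/1440 / 1/12 = 47/120
argmax = 1

argmax_v P(W = v | obs) = 1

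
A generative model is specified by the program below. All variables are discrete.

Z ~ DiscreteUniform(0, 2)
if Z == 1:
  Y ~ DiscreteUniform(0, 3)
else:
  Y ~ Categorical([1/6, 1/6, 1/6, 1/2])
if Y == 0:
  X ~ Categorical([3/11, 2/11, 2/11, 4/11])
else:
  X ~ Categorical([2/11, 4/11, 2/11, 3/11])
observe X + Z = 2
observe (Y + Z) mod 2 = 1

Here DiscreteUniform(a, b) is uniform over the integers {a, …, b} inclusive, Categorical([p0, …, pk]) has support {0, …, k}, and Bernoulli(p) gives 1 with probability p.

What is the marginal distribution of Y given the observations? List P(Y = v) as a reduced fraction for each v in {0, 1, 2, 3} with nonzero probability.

Enumerate traces; 6 have nonzero weight after conditioning:
  (Z=0, Y=1, X=2) weight 1/99
  (Z=0, Y=3, X=2) weight 1/33
  (Z=1, Y=0, X=1) weight 1/66
  (Z=1, Y=2, X=1) weight 1/33
  (Z=2, Y=1, X=0) weight 1/99
  (Z=2, Y=3, X=0) weight 1/33
Group by Y:
  weight(Y=0) = 1/66
  weight(Y=1) = 2/99
  weight(Y=2) = 1/33
  weight(Y=3) = 2/33
Total weight = 1/66 + 2/99 + 1/33 + 2/33 = 25/198
P(Y=0 | obs) = 1/66 / 25/198 = 3/25
P(Y=1 | obs) = 2/99 / 25/198 = 4/25
P(Y=2 | obs) = 1/33 / 25/198 = 6/25
P(Y=3 | obs) = 2/33 / 25/198 = 12/25

P(Y=0) = 3/25, P(Y=1) = 4/25, P(Y=2) = 6/25, P(Y=3) = 12/25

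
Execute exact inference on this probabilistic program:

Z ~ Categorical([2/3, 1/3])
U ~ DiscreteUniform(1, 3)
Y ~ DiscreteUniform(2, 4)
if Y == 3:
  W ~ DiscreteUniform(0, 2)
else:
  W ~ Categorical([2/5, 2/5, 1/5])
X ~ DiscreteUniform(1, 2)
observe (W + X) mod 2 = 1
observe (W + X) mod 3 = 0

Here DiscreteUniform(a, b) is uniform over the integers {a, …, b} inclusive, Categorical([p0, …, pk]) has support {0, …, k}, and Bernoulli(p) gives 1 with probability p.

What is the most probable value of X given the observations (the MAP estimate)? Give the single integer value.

Enumerate traces; 36 have nonzero weight after conditioning:
  (Z=0, U=1, Y=2, W=1, X=2) weight 2/135
  (Z=0, U=1, Y=2, W=2, X=1) weight 1/135
  (Z=0, U=1, Y=3, W=1, X=2) weight 1/81
  (Z=0, U=1, Y=3, W=2, X=1) weight 1/81
  (Z=0, U=1, Y=4, W=1, X=2) weight 2/135
  (Z=0, U=1, Y=4, W=2, X=1) weight 1/135
  (Z=0, U=2, Y=2, W=1, X=2) weight 2/135
  (Z=0, U=2, Y=2, W=2, X=1) weight 1/135
  … 28 more
Group by X:
  weight(X=1) = 11/90
  weight(X=2) = 17/90
Total weight = 11/90 + 17/90 = 14/45
P(X=1 | obs) = 11/90 / 14/45 = 11/28
P(X=2 | obs) = 17/90 / 14/45 = 17/28
argmax = 2

argmax_v P(X = v | obs) = 2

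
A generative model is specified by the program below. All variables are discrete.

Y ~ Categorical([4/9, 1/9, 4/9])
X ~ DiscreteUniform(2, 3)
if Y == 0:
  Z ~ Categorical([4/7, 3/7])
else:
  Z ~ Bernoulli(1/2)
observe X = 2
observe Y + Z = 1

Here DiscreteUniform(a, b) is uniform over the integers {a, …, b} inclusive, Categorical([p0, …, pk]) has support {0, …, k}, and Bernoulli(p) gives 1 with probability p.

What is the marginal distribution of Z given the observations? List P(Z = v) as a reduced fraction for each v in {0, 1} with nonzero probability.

P(Z=0) = 7/31, P(Z=1) = 24/31

Enumerate traces; 2 have nonzero weight after conditioning:
  (Y=0, X=2, Z=1) weight 2/21
  (Y=1, X=2, Z=0) weight 1/36
Group by Z:
  weight(Z=0) = 1/36
  weight(Z=1) = 2/21
Total weight = 1/36 + 2/21 = 31/252
P(Z=0 | obs) = 1/36 / 31/252 = 7/31
P(Z=1 | obs) = 2/21 / 31/252 = 24/31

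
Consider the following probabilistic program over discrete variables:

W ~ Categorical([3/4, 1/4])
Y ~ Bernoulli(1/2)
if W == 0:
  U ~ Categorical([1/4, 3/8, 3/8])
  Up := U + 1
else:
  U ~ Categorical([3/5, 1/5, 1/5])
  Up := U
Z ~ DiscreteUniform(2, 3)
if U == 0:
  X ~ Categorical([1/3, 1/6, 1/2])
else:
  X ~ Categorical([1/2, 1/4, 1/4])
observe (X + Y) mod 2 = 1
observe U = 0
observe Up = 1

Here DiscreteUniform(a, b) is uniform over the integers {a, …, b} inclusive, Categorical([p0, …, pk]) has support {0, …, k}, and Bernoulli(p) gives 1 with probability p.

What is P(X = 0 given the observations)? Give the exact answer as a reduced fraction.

P(X = 0 | obs) = 1/3

Enumerate traces; 6 have nonzero weight after conditioning:
  (W=0, Y=0, U=0, Z=2, X=1) weight 1/128
  (W=0, Y=0, U=0, Z=3, X=1) weight 1/128
  (W=0, Y=1, U=0, Z=2, X=0) weight 1/64
  (W=0, Y=1, U=0, Z=2, X=2) weight 3/128
  (W=0, Y=1, U=0, Z=3, X=0) weight 1/64
  (W=0, Y=1, U=0, Z=3, X=2) weight 3/128
Group by X:
  weight(X=0) = 1/32
  weight(X=1) = 1/64
  weight(X=2) = 3/64
Total weight = 1/32 + 1/64 + 3/64 = 3/32
P(X=0 | obs) = 1/32 / 3/32 = 1/3
P(X=1 | obs) = 1/64 / 3/32 = 1/6
P(X=2 | obs) = 3/64 / 3/32 = 1/2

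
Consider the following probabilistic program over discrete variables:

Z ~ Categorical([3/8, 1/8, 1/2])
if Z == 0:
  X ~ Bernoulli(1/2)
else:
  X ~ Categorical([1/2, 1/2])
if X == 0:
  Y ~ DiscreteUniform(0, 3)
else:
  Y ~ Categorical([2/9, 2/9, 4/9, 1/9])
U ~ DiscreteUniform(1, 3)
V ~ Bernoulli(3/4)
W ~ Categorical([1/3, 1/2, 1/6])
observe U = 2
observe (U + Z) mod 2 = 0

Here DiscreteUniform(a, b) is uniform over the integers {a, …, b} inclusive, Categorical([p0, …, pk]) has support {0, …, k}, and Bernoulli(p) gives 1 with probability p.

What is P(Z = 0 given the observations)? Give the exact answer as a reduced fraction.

P(Z = 0 | obs) = 3/7

Enumerate traces; 96 have nonzero weight after conditioning:
  (Z=0, X=0, Y=0, U=2, V=0, W=0) weight 1/768
  (Z=0, X=0, Y=0, U=2, V=0, W=1) weight 1/512
  (Z=0, X=0, Y=0, U=2, V=0, W=2) weight 1/1536
  (Z=0, X=0, Y=0, U=2, V=1, W=0) weight 1/256
  (Z=0, X=0, Y=0, U=2, V=1, W=1) weight 3/512
  (Z=0, X=0, Y=0, U=2, V=1, W=2) weight 1/512
  (Z=0, X=0, Y=1, U=2, V=0, W=0) weight 1/768
  (Z=0, X=0, Y=1, U=2, V=0, W=1) weight 1/512
  (Z=2, X=0, Y=0, U=2, V=0, W=0) weight 1/576
  … 87 more
Group by Z:
  weight(Z=0) = 1/8
  weight(Z=2) = 1/6
Total weight = 1/8 + 1/6 = 7/24
P(Z=0 | obs) = 1/8 / 7/24 = 3/7
P(Z=2 | obs) = 1/6 / 7/24 = 4/7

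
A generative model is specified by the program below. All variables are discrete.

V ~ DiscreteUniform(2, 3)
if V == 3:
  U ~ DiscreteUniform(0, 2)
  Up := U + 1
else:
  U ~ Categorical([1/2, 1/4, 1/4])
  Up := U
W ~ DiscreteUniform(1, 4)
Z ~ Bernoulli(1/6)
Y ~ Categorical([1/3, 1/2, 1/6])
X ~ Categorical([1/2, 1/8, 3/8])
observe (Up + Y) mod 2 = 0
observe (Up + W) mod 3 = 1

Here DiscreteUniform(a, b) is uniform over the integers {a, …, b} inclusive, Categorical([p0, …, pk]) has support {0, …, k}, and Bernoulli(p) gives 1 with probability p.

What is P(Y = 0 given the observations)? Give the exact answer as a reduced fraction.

Enumerate traces; 72 have nonzero weight after conditioning:
  (V=2, U=0, W=1, Z=0, Y=0, X=0) weight 5/576
  (V=2, U=0, W=1, Z=0, Y=0, X=1) weight 5/2304
  (V=2, U=0, W=1, Z=0, Y=0, X=2) weight 5/768
  (V=2, U=0, W=1, Z=0, Y=2, X=0) weight 5/1152
  (V=2, U=0, W=1, Z=0, Y=2, X=1) weight 5/4608
  (V=2, U=0, W=1, Z=0, Y=2, X=2) weight 5/1536
  (V=2, U=0, W=1, Z=1, Y=0, X=0) weight 1/576
  (V=2, U=0, W=1, Z=1, Y=0, X=1) weight 1/2304
  (V=2, U=1, W=3, Z=0, Y=1, X=0) weight 5/768
  … 63 more
Group by Y:
  weight(Y=0) = 19/288
  weight(Y=1) = 5/64
  weight(Y=2) = 19/576
Total weight = 19/288 + 5/64 + 19/576 = 17/96
P(Y=0 | obs) = 19/288 / 17/96 = 19/51
P(Y=1 | obs) = 5/64 / 17/96 = 15/34
P(Y=2 | obs) = 19/576 / 17/96 = 19/102

P(Y = 0 | obs) = 19/51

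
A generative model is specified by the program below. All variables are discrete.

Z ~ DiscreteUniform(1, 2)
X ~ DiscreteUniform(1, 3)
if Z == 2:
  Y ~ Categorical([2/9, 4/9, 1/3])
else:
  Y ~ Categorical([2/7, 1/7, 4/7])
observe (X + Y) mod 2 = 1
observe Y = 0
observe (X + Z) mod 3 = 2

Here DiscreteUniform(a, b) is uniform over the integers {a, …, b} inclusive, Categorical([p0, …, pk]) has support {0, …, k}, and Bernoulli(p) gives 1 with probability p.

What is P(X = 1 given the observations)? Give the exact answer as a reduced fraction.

P(X = 1 | obs) = 9/16

Enumerate traces; 2 have nonzero weight after conditioning:
  (Z=1, X=1, Y=0) weight 1/21
  (Z=2, X=3, Y=0) weight 1/27
Group by X:
  weight(X=1) = 1/21
  weight(X=3) = 1/27
Total weight = 1/21 + 1/27 = 16/189
P(X=1 | obs) = 1/21 / 16/189 = 9/16
P(X=3 | obs) = 1/27 / 16/189 = 7/16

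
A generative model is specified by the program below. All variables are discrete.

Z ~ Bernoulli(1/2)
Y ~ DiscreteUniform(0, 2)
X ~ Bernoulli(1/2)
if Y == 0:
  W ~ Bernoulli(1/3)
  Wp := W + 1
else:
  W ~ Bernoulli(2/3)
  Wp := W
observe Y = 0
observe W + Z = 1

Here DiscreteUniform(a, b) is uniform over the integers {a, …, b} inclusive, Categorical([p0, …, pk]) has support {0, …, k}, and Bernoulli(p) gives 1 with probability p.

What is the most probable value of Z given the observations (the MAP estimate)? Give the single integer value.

argmax_v P(Z = v | obs) = 1

Enumerate traces; 4 have nonzero weight after conditioning:
  (Z=0, Y=0, X=0, W=1) weight 1/36
  (Z=0, Y=0, X=1, W=1) weight 1/36
  (Z=1, Y=0, X=0, W=0) weight 1/18
  (Z=1, Y=0, X=1, W=0) weight 1/18
Group by Z:
  weight(Z=0) = 1/18
  weight(Z=1) = 1/9
Total weight = 1/18 + 1/9 = 1/6
P(Z=0 | obs) = 1/18 / 1/6 = 1/3
P(Z=1 | obs) = 1/9 / 1/6 = 2/3
argmax = 1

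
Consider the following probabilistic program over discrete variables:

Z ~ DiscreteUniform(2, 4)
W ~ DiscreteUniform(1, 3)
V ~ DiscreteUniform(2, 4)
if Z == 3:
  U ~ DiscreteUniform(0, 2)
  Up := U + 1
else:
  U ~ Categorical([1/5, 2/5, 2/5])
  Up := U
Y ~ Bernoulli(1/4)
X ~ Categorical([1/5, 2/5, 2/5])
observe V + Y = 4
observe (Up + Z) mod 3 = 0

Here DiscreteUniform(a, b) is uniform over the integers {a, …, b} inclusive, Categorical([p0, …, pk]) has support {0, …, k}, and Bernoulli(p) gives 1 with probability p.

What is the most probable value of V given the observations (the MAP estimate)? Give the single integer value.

argmax_v P(V = v | obs) = 4

Enumerate traces; 54 have nonzero weight after conditioning:
  (Z=2, W=1, V=3, U=1, Y=1, X=0) weight 1/1350
  (Z=2, W=1, V=3, U=1, Y=1, X=1) weight 1/675
  (Z=2, W=1, V=3, U=1, Y=1, X=2) weight 1/675
  (Z=2, W=1, V=4, U=1, Y=0, X=0) weight 1/450
  (Z=2, W=1, V=4, U=1, Y=0, X=1) weight 1/225
  (Z=2, W=1, V=4, U=1, Y=0, X=2) weight 1/225
  (Z=2, W=2, V=3, U=1, Y=1, X=0) weight 1/1350
  (Z=2, W=2, V=3, U=1, Y=1, X=1) weight 1/675
  … 46 more
Group by V:
  weight(V=3) = 17/540
  weight(V=4) = 17/180
Total weight = 17/540 + 17/180 = 17/135
P(V=3 | obs) = 17/540 / 17/135 = 1/4
P(V=4 | obs) = 17/180 / 17/135 = 3/4
argmax = 4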